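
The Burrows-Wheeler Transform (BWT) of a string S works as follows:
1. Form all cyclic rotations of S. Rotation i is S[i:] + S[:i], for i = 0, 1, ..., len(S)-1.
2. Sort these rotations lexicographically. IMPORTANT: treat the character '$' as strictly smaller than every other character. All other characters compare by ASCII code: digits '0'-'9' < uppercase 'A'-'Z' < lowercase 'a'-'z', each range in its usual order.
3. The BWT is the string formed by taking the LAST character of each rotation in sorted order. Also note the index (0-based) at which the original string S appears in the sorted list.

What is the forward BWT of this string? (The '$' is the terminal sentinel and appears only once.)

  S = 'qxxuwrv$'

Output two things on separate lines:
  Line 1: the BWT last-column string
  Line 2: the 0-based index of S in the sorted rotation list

Answer: v$wxruxq
1

Derivation:
All 8 rotations (rotation i = S[i:]+S[:i]):
  rot[0] = qxxuwrv$
  rot[1] = xxuwrv$q
  rot[2] = xuwrv$qx
  rot[3] = uwrv$qxx
  rot[4] = wrv$qxxu
  rot[5] = rv$qxxuw
  rot[6] = v$qxxuwr
  rot[7] = $qxxuwrv
Sorted (with $ < everything):
  sorted[0] = $qxxuwrv  (last char: 'v')
  sorted[1] = qxxuwrv$  (last char: '$')
  sorted[2] = rv$qxxuw  (last char: 'w')
  sorted[3] = uwrv$qxx  (last char: 'x')
  sorted[4] = v$qxxuwr  (last char: 'r')
  sorted[5] = wrv$qxxu  (last char: 'u')
  sorted[6] = xuwrv$qx  (last char: 'x')
  sorted[7] = xxuwrv$q  (last char: 'q')
Last column: v$wxruxq
Original string S is at sorted index 1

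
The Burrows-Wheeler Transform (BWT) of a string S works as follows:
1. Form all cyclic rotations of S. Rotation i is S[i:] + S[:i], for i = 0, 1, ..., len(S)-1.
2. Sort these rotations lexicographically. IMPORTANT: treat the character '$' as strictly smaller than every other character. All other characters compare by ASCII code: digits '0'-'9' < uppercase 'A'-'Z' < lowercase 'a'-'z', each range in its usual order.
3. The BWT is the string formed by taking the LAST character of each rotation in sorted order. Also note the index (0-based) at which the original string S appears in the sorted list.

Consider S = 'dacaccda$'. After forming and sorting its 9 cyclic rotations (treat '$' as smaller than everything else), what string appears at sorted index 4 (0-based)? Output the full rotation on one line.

All 9 rotations (rotation i = S[i:]+S[:i]):
  rot[0] = dacaccda$
  rot[1] = acaccda$d
  rot[2] = caccda$da
  rot[3] = accda$dac
  rot[4] = ccda$daca
  rot[5] = cda$dacac
  rot[6] = da$dacacc
  rot[7] = a$dacaccd
  rot[8] = $dacaccda
Sorted (with $ < everything):
  sorted[0] = $dacaccda
  sorted[1] = a$dacaccd
  sorted[2] = acaccda$d
  sorted[3] = accda$dac
  sorted[4] = caccda$da
  sorted[5] = ccda$daca
  sorted[6] = cda$dacac
  sorted[7] = da$dacacc
  sorted[8] = dacaccda$
sorted[4] = caccda$da

Answer: caccda$da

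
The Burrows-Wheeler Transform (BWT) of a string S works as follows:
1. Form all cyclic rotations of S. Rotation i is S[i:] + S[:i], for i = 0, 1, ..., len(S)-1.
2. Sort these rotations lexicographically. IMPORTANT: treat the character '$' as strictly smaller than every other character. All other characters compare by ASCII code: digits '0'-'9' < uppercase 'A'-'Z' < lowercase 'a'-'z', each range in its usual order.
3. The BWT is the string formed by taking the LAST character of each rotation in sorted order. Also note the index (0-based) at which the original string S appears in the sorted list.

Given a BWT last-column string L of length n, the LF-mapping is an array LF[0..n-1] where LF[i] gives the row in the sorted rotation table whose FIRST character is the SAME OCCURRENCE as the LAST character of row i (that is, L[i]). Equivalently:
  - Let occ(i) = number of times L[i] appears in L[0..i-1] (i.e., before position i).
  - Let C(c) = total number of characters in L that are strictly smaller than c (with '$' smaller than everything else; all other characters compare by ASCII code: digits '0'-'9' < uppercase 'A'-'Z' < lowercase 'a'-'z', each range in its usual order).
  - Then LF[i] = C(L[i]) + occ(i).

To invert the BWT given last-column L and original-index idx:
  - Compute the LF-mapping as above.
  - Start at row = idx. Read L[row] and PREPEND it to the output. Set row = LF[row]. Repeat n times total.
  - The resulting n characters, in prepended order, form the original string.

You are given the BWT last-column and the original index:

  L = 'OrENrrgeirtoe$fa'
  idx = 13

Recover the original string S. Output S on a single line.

LF mapping: 3 11 1 2 12 13 8 5 9 14 15 10 6 0 7 4
Walk LF starting at row 13, prepending L[row]:
  step 1: row=13, L[13]='$', prepend. Next row=LF[13]=0
  step 2: row=0, L[0]='O', prepend. Next row=LF[0]=3
  step 3: row=3, L[3]='N', prepend. Next row=LF[3]=2
  step 4: row=2, L[2]='E', prepend. Next row=LF[2]=1
  step 5: row=1, L[1]='r', prepend. Next row=LF[1]=11
  step 6: row=11, L[11]='o', prepend. Next row=LF[11]=10
  step 7: row=10, L[10]='t', prepend. Next row=LF[10]=15
  step 8: row=15, L[15]='a', prepend. Next row=LF[15]=4
  step 9: row=4, L[4]='r', prepend. Next row=LF[4]=12
  step 10: row=12, L[12]='e', prepend. Next row=LF[12]=6
  step 11: row=6, L[6]='g', prepend. Next row=LF[6]=8
  step 12: row=8, L[8]='i', prepend. Next row=LF[8]=9
  step 13: row=9, L[9]='r', prepend. Next row=LF[9]=14
  step 14: row=14, L[14]='f', prepend. Next row=LF[14]=7
  step 15: row=7, L[7]='e', prepend. Next row=LF[7]=5
  step 16: row=5, L[5]='r', prepend. Next row=LF[5]=13
Reversed output: refrigeratorENO$

Answer: refrigeratorENO$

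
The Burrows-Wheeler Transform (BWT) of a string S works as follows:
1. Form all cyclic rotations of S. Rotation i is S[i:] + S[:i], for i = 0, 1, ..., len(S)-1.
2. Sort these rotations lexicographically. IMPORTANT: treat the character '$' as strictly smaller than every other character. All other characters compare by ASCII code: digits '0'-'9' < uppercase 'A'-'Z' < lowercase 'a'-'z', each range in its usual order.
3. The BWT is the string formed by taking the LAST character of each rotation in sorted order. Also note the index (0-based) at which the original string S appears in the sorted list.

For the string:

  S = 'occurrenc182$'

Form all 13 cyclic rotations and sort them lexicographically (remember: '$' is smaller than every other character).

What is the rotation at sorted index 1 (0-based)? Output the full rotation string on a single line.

All 13 rotations (rotation i = S[i:]+S[:i]):
  rot[0] = occurrenc182$
  rot[1] = ccurrenc182$o
  rot[2] = currenc182$oc
  rot[3] = urrenc182$occ
  rot[4] = rrenc182$occu
  rot[5] = renc182$occur
  rot[6] = enc182$occurr
  rot[7] = nc182$occurre
  rot[8] = c182$occurren
  rot[9] = 182$occurrenc
  rot[10] = 82$occurrenc1
  rot[11] = 2$occurrenc18
  rot[12] = $occurrenc182
Sorted (with $ < everything):
  sorted[0] = $occurrenc182
  sorted[1] = 182$occurrenc
  sorted[2] = 2$occurrenc18
  sorted[3] = 82$occurrenc1
  sorted[4] = c182$occurren
  sorted[5] = ccurrenc182$o
  sorted[6] = currenc182$oc
  sorted[7] = enc182$occurr
  sorted[8] = nc182$occurre
  sorted[9] = occurrenc182$
  sorted[10] = renc182$occur
  sorted[11] = rrenc182$occu
  sorted[12] = urrenc182$occ
sorted[1] = 182$occurrenc

Answer: 182$occurrenc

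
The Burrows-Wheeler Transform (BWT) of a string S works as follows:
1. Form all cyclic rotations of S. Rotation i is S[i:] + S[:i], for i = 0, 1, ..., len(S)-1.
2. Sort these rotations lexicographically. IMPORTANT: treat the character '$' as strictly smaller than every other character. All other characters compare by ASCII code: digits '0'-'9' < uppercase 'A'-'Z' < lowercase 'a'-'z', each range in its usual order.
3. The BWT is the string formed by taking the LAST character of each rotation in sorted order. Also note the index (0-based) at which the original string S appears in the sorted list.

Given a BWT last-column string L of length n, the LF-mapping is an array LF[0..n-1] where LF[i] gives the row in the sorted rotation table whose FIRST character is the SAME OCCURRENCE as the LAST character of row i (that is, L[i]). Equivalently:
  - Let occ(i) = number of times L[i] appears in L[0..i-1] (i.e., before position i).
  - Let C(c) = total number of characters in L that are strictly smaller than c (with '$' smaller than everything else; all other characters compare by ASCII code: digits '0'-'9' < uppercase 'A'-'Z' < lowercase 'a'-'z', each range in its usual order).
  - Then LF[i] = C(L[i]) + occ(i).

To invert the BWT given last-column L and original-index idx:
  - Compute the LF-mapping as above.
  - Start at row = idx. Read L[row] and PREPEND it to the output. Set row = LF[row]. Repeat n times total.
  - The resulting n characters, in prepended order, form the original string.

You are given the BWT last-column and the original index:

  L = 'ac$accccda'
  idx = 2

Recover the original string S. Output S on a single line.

LF mapping: 1 4 0 2 5 6 7 8 9 3
Walk LF starting at row 2, prepending L[row]:
  step 1: row=2, L[2]='$', prepend. Next row=LF[2]=0
  step 2: row=0, L[0]='a', prepend. Next row=LF[0]=1
  step 3: row=1, L[1]='c', prepend. Next row=LF[1]=4
  step 4: row=4, L[4]='c', prepend. Next row=LF[4]=5
  step 5: row=5, L[5]='c', prepend. Next row=LF[5]=6
  step 6: row=6, L[6]='c', prepend. Next row=LF[6]=7
  step 7: row=7, L[7]='c', prepend. Next row=LF[7]=8
  step 8: row=8, L[8]='d', prepend. Next row=LF[8]=9
  step 9: row=9, L[9]='a', prepend. Next row=LF[9]=3
  step 10: row=3, L[3]='a', prepend. Next row=LF[3]=2
Reversed output: aadccccca$

Answer: aadccccca$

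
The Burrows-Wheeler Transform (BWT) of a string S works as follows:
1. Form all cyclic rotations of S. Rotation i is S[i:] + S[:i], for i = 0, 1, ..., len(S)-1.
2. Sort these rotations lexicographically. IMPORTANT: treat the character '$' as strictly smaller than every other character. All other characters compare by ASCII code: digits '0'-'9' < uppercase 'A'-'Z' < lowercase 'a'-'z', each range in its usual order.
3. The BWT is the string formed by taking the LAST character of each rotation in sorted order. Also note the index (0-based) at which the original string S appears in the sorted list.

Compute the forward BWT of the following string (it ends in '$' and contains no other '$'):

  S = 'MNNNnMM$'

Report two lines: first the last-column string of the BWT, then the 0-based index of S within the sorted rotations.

All 8 rotations (rotation i = S[i:]+S[:i]):
  rot[0] = MNNNnMM$
  rot[1] = NNNnMM$M
  rot[2] = NNnMM$MN
  rot[3] = NnMM$MNN
  rot[4] = nMM$MNNN
  rot[5] = MM$MNNNn
  rot[6] = M$MNNNnM
  rot[7] = $MNNNnMM
Sorted (with $ < everything):
  sorted[0] = $MNNNnMM  (last char: 'M')
  sorted[1] = M$MNNNnM  (last char: 'M')
  sorted[2] = MM$MNNNn  (last char: 'n')
  sorted[3] = MNNNnMM$  (last char: '$')
  sorted[4] = NNNnMM$M  (last char: 'M')
  sorted[5] = NNnMM$MN  (last char: 'N')
  sorted[6] = NnMM$MNN  (last char: 'N')
  sorted[7] = nMM$MNNN  (last char: 'N')
Last column: MMn$MNNN
Original string S is at sorted index 3

Answer: MMn$MNNN
3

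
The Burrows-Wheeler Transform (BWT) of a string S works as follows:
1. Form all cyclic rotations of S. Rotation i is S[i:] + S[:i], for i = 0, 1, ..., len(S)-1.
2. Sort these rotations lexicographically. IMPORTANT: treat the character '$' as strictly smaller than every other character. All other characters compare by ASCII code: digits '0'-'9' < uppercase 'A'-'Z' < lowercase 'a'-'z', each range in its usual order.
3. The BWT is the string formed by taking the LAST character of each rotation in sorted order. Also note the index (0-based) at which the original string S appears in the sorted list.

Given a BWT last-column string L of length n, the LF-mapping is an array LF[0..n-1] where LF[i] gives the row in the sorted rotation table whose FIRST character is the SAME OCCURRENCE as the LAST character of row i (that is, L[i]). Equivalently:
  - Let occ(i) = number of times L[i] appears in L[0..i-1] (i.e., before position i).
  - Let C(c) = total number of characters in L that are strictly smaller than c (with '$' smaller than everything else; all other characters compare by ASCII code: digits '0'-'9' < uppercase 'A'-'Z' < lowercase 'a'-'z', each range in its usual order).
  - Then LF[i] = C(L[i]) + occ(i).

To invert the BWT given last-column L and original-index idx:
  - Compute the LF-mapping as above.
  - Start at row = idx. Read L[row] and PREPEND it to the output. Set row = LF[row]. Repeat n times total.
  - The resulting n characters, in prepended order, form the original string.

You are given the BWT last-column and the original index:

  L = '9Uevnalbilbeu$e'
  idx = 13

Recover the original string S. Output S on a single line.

Answer: unbelievableU9$

Derivation:
LF mapping: 1 2 6 14 12 3 10 4 9 11 5 7 13 0 8
Walk LF starting at row 13, prepending L[row]:
  step 1: row=13, L[13]='$', prepend. Next row=LF[13]=0
  step 2: row=0, L[0]='9', prepend. Next row=LF[0]=1
  step 3: row=1, L[1]='U', prepend. Next row=LF[1]=2
  step 4: row=2, L[2]='e', prepend. Next row=LF[2]=6
  step 5: row=6, L[6]='l', prepend. Next row=LF[6]=10
  step 6: row=10, L[10]='b', prepend. Next row=LF[10]=5
  step 7: row=5, L[5]='a', prepend. Next row=LF[5]=3
  step 8: row=3, L[3]='v', prepend. Next row=LF[3]=14
  step 9: row=14, L[14]='e', prepend. Next row=LF[14]=8
  step 10: row=8, L[8]='i', prepend. Next row=LF[8]=9
  step 11: row=9, L[9]='l', prepend. Next row=LF[9]=11
  step 12: row=11, L[11]='e', prepend. Next row=LF[11]=7
  step 13: row=7, L[7]='b', prepend. Next row=LF[7]=4
  step 14: row=4, L[4]='n', prepend. Next row=LF[4]=12
  step 15: row=12, L[12]='u', prepend. Next row=LF[12]=13
Reversed output: unbelievableU9$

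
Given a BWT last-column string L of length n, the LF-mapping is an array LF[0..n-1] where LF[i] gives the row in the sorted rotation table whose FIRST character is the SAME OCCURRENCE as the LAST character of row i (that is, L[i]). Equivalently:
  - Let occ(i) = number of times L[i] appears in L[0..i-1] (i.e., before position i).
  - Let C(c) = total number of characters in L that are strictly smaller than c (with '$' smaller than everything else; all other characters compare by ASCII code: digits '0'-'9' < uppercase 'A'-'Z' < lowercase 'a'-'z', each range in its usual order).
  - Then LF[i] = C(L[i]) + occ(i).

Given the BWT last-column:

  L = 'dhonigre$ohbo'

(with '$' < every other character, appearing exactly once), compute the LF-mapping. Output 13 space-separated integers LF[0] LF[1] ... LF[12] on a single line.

Answer: 2 5 9 8 7 4 12 3 0 10 6 1 11

Derivation:
Char counts: '$':1, 'b':1, 'd':1, 'e':1, 'g':1, 'h':2, 'i':1, 'n':1, 'o':3, 'r':1
C (first-col start): C('$')=0, C('b')=1, C('d')=2, C('e')=3, C('g')=4, C('h')=5, C('i')=7, C('n')=8, C('o')=9, C('r')=12
L[0]='d': occ=0, LF[0]=C('d')+0=2+0=2
L[1]='h': occ=0, LF[1]=C('h')+0=5+0=5
L[2]='o': occ=0, LF[2]=C('o')+0=9+0=9
L[3]='n': occ=0, LF[3]=C('n')+0=8+0=8
L[4]='i': occ=0, LF[4]=C('i')+0=7+0=7
L[5]='g': occ=0, LF[5]=C('g')+0=4+0=4
L[6]='r': occ=0, LF[6]=C('r')+0=12+0=12
L[7]='e': occ=0, LF[7]=C('e')+0=3+0=3
L[8]='$': occ=0, LF[8]=C('$')+0=0+0=0
L[9]='o': occ=1, LF[9]=C('o')+1=9+1=10
L[10]='h': occ=1, LF[10]=C('h')+1=5+1=6
L[11]='b': occ=0, LF[11]=C('b')+0=1+0=1
L[12]='o': occ=2, LF[12]=C('o')+2=9+2=11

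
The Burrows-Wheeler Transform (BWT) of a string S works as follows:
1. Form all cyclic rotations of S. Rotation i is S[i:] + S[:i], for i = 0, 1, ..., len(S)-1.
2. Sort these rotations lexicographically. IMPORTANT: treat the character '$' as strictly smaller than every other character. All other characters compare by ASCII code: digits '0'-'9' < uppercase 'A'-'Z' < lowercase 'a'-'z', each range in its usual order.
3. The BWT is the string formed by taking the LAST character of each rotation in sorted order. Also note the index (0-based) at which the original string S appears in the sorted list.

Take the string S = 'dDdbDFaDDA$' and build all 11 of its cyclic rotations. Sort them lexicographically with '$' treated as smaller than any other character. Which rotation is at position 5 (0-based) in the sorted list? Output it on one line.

All 11 rotations (rotation i = S[i:]+S[:i]):
  rot[0] = dDdbDFaDDA$
  rot[1] = DdbDFaDDA$d
  rot[2] = dbDFaDDA$dD
  rot[3] = bDFaDDA$dDd
  rot[4] = DFaDDA$dDdb
  rot[5] = FaDDA$dDdbD
  rot[6] = aDDA$dDdbDF
  rot[7] = DDA$dDdbDFa
  rot[8] = DA$dDdbDFaD
  rot[9] = A$dDdbDFaDD
  rot[10] = $dDdbDFaDDA
Sorted (with $ < everything):
  sorted[0] = $dDdbDFaDDA
  sorted[1] = A$dDdbDFaDD
  sorted[2] = DA$dDdbDFaD
  sorted[3] = DDA$dDdbDFa
  sorted[4] = DFaDDA$dDdb
  sorted[5] = DdbDFaDDA$d
  sorted[6] = FaDDA$dDdbD
  sorted[7] = aDDA$dDdbDF
  sorted[8] = bDFaDDA$dDd
  sorted[9] = dDdbDFaDDA$
  sorted[10] = dbDFaDDA$dD
sorted[5] = DdbDFaDDA$d

Answer: DdbDFaDDA$d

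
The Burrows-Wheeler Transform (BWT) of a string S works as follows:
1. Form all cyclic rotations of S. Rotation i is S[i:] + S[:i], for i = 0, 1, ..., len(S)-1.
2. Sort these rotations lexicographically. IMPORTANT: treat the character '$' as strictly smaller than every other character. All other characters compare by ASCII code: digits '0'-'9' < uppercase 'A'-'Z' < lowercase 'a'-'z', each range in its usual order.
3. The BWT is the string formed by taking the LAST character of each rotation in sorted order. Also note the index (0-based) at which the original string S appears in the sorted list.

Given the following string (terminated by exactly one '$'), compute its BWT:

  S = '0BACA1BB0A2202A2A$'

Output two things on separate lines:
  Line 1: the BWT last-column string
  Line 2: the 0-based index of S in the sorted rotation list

All 18 rotations (rotation i = S[i:]+S[:i]):
  rot[0] = 0BACA1BB0A2202A2A$
  rot[1] = BACA1BB0A2202A2A$0
  rot[2] = ACA1BB0A2202A2A$0B
  rot[3] = CA1BB0A2202A2A$0BA
  rot[4] = A1BB0A2202A2A$0BAC
  rot[5] = 1BB0A2202A2A$0BACA
  rot[6] = BB0A2202A2A$0BACA1
  rot[7] = B0A2202A2A$0BACA1B
  rot[8] = 0A2202A2A$0BACA1BB
  rot[9] = A2202A2A$0BACA1BB0
  rot[10] = 2202A2A$0BACA1BB0A
  rot[11] = 202A2A$0BACA1BB0A2
  rot[12] = 02A2A$0BACA1BB0A22
  rot[13] = 2A2A$0BACA1BB0A220
  rot[14] = A2A$0BACA1BB0A2202
  rot[15] = 2A$0BACA1BB0A2202A
  rot[16] = A$0BACA1BB0A2202A2
  rot[17] = $0BACA1BB0A2202A2A
Sorted (with $ < everything):
  sorted[0] = $0BACA1BB0A2202A2A  (last char: 'A')
  sorted[1] = 02A2A$0BACA1BB0A22  (last char: '2')
  sorted[2] = 0A2202A2A$0BACA1BB  (last char: 'B')
  sorted[3] = 0BACA1BB0A2202A2A$  (last char: '$')
  sorted[4] = 1BB0A2202A2A$0BACA  (last char: 'A')
  sorted[5] = 202A2A$0BACA1BB0A2  (last char: '2')
  sorted[6] = 2202A2A$0BACA1BB0A  (last char: 'A')
  sorted[7] = 2A$0BACA1BB0A2202A  (last char: 'A')
  sorted[8] = 2A2A$0BACA1BB0A220  (last char: '0')
  sorted[9] = A$0BACA1BB0A2202A2  (last char: '2')
  sorted[10] = A1BB0A2202A2A$0BAC  (last char: 'C')
  sorted[11] = A2202A2A$0BACA1BB0  (last char: '0')
  sorted[12] = A2A$0BACA1BB0A2202  (last char: '2')
  sorted[13] = ACA1BB0A2202A2A$0B  (last char: 'B')
  sorted[14] = B0A2202A2A$0BACA1B  (last char: 'B')
  sorted[15] = BACA1BB0A2202A2A$0  (last char: '0')
  sorted[16] = BB0A2202A2A$0BACA1  (last char: '1')
  sorted[17] = CA1BB0A2202A2A$0BA  (last char: 'A')
Last column: A2B$A2AA02C02BB01A
Original string S is at sorted index 3

Answer: A2B$A2AA02C02BB01A
3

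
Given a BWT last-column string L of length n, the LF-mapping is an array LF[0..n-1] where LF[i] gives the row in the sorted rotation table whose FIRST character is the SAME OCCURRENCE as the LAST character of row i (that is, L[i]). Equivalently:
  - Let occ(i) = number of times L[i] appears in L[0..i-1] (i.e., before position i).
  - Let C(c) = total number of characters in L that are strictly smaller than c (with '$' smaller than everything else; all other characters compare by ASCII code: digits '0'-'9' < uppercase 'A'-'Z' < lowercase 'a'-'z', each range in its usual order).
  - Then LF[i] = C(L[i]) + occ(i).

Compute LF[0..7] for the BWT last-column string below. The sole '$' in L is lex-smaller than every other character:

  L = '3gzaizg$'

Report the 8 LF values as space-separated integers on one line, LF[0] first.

Answer: 1 3 6 2 5 7 4 0

Derivation:
Char counts: '$':1, '3':1, 'a':1, 'g':2, 'i':1, 'z':2
C (first-col start): C('$')=0, C('3')=1, C('a')=2, C('g')=3, C('i')=5, C('z')=6
L[0]='3': occ=0, LF[0]=C('3')+0=1+0=1
L[1]='g': occ=0, LF[1]=C('g')+0=3+0=3
L[2]='z': occ=0, LF[2]=C('z')+0=6+0=6
L[3]='a': occ=0, LF[3]=C('a')+0=2+0=2
L[4]='i': occ=0, LF[4]=C('i')+0=5+0=5
L[5]='z': occ=1, LF[5]=C('z')+1=6+1=7
L[6]='g': occ=1, LF[6]=C('g')+1=3+1=4
L[7]='$': occ=0, LF[7]=C('$')+0=0+0=0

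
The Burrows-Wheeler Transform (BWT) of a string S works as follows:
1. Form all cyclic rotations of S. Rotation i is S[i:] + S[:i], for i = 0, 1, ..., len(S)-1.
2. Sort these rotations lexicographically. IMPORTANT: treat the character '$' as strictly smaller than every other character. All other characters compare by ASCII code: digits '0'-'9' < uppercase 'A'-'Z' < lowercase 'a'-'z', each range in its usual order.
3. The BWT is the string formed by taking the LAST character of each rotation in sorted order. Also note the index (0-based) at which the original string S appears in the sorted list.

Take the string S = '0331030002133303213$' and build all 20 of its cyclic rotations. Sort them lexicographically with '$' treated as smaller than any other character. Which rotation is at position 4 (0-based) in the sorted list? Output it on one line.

Answer: 030002133303213$0331

Derivation:
All 20 rotations (rotation i = S[i:]+S[:i]):
  rot[0] = 0331030002133303213$
  rot[1] = 331030002133303213$0
  rot[2] = 31030002133303213$03
  rot[3] = 1030002133303213$033
  rot[4] = 030002133303213$0331
  rot[5] = 30002133303213$03310
  rot[6] = 0002133303213$033103
  rot[7] = 002133303213$0331030
  rot[8] = 02133303213$03310300
  rot[9] = 2133303213$033103000
  rot[10] = 133303213$0331030002
  rot[11] = 33303213$03310300021
  rot[12] = 3303213$033103000213
  rot[13] = 303213$0331030002133
  rot[14] = 03213$03310300021333
  rot[15] = 3213$033103000213330
  rot[16] = 213$0331030002133303
  rot[17] = 13$03310300021333032
  rot[18] = 3$033103000213330321
  rot[19] = $0331030002133303213
Sorted (with $ < everything):
  sorted[0] = $0331030002133303213
  sorted[1] = 0002133303213$033103
  sorted[2] = 002133303213$0331030
  sorted[3] = 02133303213$03310300
  sorted[4] = 030002133303213$0331
  sorted[5] = 03213$03310300021333
  sorted[6] = 0331030002133303213$
  sorted[7] = 1030002133303213$033
  sorted[8] = 13$03310300021333032
  sorted[9] = 133303213$0331030002
  sorted[10] = 213$0331030002133303
  sorted[11] = 2133303213$033103000
  sorted[12] = 3$033103000213330321
  sorted[13] = 30002133303213$03310
  sorted[14] = 303213$0331030002133
  sorted[15] = 31030002133303213$03
  sorted[16] = 3213$033103000213330
  sorted[17] = 3303213$033103000213
  sorted[18] = 331030002133303213$0
  sorted[19] = 33303213$03310300021
sorted[4] = 030002133303213$0331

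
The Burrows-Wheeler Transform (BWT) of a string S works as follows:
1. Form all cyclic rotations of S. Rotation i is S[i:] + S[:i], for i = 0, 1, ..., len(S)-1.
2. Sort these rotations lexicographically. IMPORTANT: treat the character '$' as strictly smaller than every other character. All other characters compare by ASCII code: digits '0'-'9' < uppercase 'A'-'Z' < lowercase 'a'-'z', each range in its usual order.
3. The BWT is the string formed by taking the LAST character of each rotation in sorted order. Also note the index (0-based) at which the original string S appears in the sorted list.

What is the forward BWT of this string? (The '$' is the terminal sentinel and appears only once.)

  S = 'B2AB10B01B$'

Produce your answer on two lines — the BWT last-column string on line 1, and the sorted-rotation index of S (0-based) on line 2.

All 11 rotations (rotation i = S[i:]+S[:i]):
  rot[0] = B2AB10B01B$
  rot[1] = 2AB10B01B$B
  rot[2] = AB10B01B$B2
  rot[3] = B10B01B$B2A
  rot[4] = 10B01B$B2AB
  rot[5] = 0B01B$B2AB1
  rot[6] = B01B$B2AB10
  rot[7] = 01B$B2AB10B
  rot[8] = 1B$B2AB10B0
  rot[9] = B$B2AB10B01
  rot[10] = $B2AB10B01B
Sorted (with $ < everything):
  sorted[0] = $B2AB10B01B  (last char: 'B')
  sorted[1] = 01B$B2AB10B  (last char: 'B')
  sorted[2] = 0B01B$B2AB1  (last char: '1')
  sorted[3] = 10B01B$B2AB  (last char: 'B')
  sorted[4] = 1B$B2AB10B0  (last char: '0')
  sorted[5] = 2AB10B01B$B  (last char: 'B')
  sorted[6] = AB10B01B$B2  (last char: '2')
  sorted[7] = B$B2AB10B01  (last char: '1')
  sorted[8] = B01B$B2AB10  (last char: '0')
  sorted[9] = B10B01B$B2A  (last char: 'A')
  sorted[10] = B2AB10B01B$  (last char: '$')
Last column: BB1B0B210A$
Original string S is at sorted index 10

Answer: BB1B0B210A$
10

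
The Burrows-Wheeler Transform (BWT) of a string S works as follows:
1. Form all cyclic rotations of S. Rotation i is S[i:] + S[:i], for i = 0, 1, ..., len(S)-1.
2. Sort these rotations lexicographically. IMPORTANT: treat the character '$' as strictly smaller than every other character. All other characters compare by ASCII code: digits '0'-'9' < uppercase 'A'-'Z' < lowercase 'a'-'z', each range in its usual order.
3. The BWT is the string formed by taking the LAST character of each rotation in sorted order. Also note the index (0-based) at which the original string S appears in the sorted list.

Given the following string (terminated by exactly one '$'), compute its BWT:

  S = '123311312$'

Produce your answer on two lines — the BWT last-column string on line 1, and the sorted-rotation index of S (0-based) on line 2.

Answer: 233$111312
3

Derivation:
All 10 rotations (rotation i = S[i:]+S[:i]):
  rot[0] = 123311312$
  rot[1] = 23311312$1
  rot[2] = 3311312$12
  rot[3] = 311312$123
  rot[4] = 11312$1233
  rot[5] = 1312$12331
  rot[6] = 312$123311
  rot[7] = 12$1233113
  rot[8] = 2$12331131
  rot[9] = $123311312
Sorted (with $ < everything):
  sorted[0] = $123311312  (last char: '2')
  sorted[1] = 11312$1233  (last char: '3')
  sorted[2] = 12$1233113  (last char: '3')
  sorted[3] = 123311312$  (last char: '$')
  sorted[4] = 1312$12331  (last char: '1')
  sorted[5] = 2$12331131  (last char: '1')
  sorted[6] = 23311312$1  (last char: '1')
  sorted[7] = 311312$123  (last char: '3')
  sorted[8] = 312$123311  (last char: '1')
  sorted[9] = 3311312$12  (last char: '2')
Last column: 233$111312
Original string S is at sorted index 3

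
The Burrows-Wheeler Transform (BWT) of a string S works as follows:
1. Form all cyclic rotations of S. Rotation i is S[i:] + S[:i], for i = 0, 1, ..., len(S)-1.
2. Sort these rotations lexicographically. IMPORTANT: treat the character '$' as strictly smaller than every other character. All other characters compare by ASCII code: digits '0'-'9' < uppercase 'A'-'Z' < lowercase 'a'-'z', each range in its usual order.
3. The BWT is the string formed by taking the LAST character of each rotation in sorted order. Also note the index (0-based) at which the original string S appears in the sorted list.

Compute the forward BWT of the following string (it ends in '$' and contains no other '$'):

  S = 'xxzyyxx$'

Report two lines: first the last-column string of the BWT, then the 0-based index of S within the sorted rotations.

All 8 rotations (rotation i = S[i:]+S[:i]):
  rot[0] = xxzyyxx$
  rot[1] = xzyyxx$x
  rot[2] = zyyxx$xx
  rot[3] = yyxx$xxz
  rot[4] = yxx$xxzy
  rot[5] = xx$xxzyy
  rot[6] = x$xxzyyx
  rot[7] = $xxzyyxx
Sorted (with $ < everything):
  sorted[0] = $xxzyyxx  (last char: 'x')
  sorted[1] = x$xxzyyx  (last char: 'x')
  sorted[2] = xx$xxzyy  (last char: 'y')
  sorted[3] = xxzyyxx$  (last char: '$')
  sorted[4] = xzyyxx$x  (last char: 'x')
  sorted[5] = yxx$xxzy  (last char: 'y')
  sorted[6] = yyxx$xxz  (last char: 'z')
  sorted[7] = zyyxx$xx  (last char: 'x')
Last column: xxy$xyzx
Original string S is at sorted index 3

Answer: xxy$xyzx
3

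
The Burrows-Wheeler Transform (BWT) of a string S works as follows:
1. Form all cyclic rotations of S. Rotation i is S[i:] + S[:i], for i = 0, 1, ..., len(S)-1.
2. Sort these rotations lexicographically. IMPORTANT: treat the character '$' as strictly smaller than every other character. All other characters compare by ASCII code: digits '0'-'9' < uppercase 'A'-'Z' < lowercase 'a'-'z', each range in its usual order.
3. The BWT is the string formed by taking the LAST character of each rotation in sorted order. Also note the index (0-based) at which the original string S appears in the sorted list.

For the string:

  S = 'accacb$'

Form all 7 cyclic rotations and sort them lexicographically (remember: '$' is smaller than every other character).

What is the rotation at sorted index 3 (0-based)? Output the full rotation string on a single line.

Answer: b$accac

Derivation:
All 7 rotations (rotation i = S[i:]+S[:i]):
  rot[0] = accacb$
  rot[1] = ccacb$a
  rot[2] = cacb$ac
  rot[3] = acb$acc
  rot[4] = cb$acca
  rot[5] = b$accac
  rot[6] = $accacb
Sorted (with $ < everything):
  sorted[0] = $accacb
  sorted[1] = acb$acc
  sorted[2] = accacb$
  sorted[3] = b$accac
  sorted[4] = cacb$ac
  sorted[5] = cb$acca
  sorted[6] = ccacb$a
sorted[3] = b$accac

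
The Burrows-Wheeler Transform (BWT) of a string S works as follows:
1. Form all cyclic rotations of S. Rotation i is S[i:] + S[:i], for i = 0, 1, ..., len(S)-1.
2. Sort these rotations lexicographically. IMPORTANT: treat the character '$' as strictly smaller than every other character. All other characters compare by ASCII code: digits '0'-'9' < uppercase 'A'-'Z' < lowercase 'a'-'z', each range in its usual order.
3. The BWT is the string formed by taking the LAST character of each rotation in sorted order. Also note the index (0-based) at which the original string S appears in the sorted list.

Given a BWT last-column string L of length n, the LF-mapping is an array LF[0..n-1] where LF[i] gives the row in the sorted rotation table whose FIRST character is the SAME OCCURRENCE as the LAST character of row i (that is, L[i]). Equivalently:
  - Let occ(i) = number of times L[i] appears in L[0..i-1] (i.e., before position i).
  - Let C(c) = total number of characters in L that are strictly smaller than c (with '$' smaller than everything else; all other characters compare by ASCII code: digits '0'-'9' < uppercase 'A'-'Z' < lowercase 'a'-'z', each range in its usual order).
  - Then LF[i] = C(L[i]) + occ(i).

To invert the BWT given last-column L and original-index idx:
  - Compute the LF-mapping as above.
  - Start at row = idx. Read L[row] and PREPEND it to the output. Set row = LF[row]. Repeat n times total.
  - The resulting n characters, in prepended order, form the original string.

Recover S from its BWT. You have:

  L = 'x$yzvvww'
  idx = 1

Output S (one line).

LF mapping: 5 0 6 7 1 2 3 4
Walk LF starting at row 1, prepending L[row]:
  step 1: row=1, L[1]='$', prepend. Next row=LF[1]=0
  step 2: row=0, L[0]='x', prepend. Next row=LF[0]=5
  step 3: row=5, L[5]='v', prepend. Next row=LF[5]=2
  step 4: row=2, L[2]='y', prepend. Next row=LF[2]=6
  step 5: row=6, L[6]='w', prepend. Next row=LF[6]=3
  step 6: row=3, L[3]='z', prepend. Next row=LF[3]=7
  step 7: row=7, L[7]='w', prepend. Next row=LF[7]=4
  step 8: row=4, L[4]='v', prepend. Next row=LF[4]=1
Reversed output: vwzwyvx$

Answer: vwzwyvx$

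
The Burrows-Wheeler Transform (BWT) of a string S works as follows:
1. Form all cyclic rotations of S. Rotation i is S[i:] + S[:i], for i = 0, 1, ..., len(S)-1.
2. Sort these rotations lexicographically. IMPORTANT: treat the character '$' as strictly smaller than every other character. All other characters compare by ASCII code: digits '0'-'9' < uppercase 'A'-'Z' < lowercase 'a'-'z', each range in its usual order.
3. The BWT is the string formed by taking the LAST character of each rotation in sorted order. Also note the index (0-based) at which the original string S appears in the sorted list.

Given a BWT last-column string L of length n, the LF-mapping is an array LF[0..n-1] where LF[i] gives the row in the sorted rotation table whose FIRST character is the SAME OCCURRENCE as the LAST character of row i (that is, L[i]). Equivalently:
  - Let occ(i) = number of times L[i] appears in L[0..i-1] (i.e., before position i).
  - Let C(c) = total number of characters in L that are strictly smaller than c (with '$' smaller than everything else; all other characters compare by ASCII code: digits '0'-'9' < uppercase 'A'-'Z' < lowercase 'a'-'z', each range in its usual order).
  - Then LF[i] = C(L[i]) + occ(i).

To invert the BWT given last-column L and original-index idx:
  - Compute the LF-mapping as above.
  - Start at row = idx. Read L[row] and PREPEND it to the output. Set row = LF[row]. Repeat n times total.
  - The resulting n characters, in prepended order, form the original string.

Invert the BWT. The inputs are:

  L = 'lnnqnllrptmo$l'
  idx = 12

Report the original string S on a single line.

Answer: rnlmpnltoqlnl$

Derivation:
LF mapping: 1 6 7 11 8 2 3 12 10 13 5 9 0 4
Walk LF starting at row 12, prepending L[row]:
  step 1: row=12, L[12]='$', prepend. Next row=LF[12]=0
  step 2: row=0, L[0]='l', prepend. Next row=LF[0]=1
  step 3: row=1, L[1]='n', prepend. Next row=LF[1]=6
  step 4: row=6, L[6]='l', prepend. Next row=LF[6]=3
  step 5: row=3, L[3]='q', prepend. Next row=LF[3]=11
  step 6: row=11, L[11]='o', prepend. Next row=LF[11]=9
  step 7: row=9, L[9]='t', prepend. Next row=LF[9]=13
  step 8: row=13, L[13]='l', prepend. Next row=LF[13]=4
  step 9: row=4, L[4]='n', prepend. Next row=LF[4]=8
  step 10: row=8, L[8]='p', prepend. Next row=LF[8]=10
  step 11: row=10, L[10]='m', prepend. Next row=LF[10]=5
  step 12: row=5, L[5]='l', prepend. Next row=LF[5]=2
  step 13: row=2, L[2]='n', prepend. Next row=LF[2]=7
  step 14: row=7, L[7]='r', prepend. Next row=LF[7]=12
Reversed output: rnlmpnltoqlnl$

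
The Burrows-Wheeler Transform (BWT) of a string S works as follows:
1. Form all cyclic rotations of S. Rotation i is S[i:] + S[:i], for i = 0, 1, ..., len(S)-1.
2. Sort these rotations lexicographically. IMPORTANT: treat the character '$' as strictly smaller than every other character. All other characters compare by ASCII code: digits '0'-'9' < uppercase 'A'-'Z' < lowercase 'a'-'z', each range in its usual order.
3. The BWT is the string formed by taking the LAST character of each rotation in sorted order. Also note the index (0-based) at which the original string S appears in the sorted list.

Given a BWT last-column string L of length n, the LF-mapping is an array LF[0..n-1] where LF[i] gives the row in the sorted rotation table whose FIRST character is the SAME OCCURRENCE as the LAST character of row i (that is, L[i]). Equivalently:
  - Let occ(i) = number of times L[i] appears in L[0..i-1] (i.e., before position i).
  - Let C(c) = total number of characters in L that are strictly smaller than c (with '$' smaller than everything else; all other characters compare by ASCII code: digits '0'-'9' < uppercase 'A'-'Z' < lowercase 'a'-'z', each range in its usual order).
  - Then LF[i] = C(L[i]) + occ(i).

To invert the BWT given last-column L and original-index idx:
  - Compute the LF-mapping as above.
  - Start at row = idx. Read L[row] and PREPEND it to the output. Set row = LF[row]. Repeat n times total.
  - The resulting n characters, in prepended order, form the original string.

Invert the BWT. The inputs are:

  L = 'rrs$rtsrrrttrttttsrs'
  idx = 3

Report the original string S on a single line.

LF mapping: 1 2 9 0 3 13 10 4 5 6 14 15 7 16 17 18 19 11 8 12
Walk LF starting at row 3, prepending L[row]:
  step 1: row=3, L[3]='$', prepend. Next row=LF[3]=0
  step 2: row=0, L[0]='r', prepend. Next row=LF[0]=1
  step 3: row=1, L[1]='r', prepend. Next row=LF[1]=2
  step 4: row=2, L[2]='s', prepend. Next row=LF[2]=9
  step 5: row=9, L[9]='r', prepend. Next row=LF[9]=6
  step 6: row=6, L[6]='s', prepend. Next row=LF[6]=10
  step 7: row=10, L[10]='t', prepend. Next row=LF[10]=14
  step 8: row=14, L[14]='t', prepend. Next row=LF[14]=17
  step 9: row=17, L[17]='s', prepend. Next row=LF[17]=11
  step 10: row=11, L[11]='t', prepend. Next row=LF[11]=15
  step 11: row=15, L[15]='t', prepend. Next row=LF[15]=18
  step 12: row=18, L[18]='r', prepend. Next row=LF[18]=8
  step 13: row=8, L[8]='r', prepend. Next row=LF[8]=5
  step 14: row=5, L[5]='t', prepend. Next row=LF[5]=13
  step 15: row=13, L[13]='t', prepend. Next row=LF[13]=16
  step 16: row=16, L[16]='t', prepend. Next row=LF[16]=19
  step 17: row=19, L[19]='s', prepend. Next row=LF[19]=12
  step 18: row=12, L[12]='r', prepend. Next row=LF[12]=7
  step 19: row=7, L[7]='r', prepend. Next row=LF[7]=4
  step 20: row=4, L[4]='r', prepend. Next row=LF[4]=3
Reversed output: rrrstttrrttsttsrsrr$

Answer: rrrstttrrttsttsrsrr$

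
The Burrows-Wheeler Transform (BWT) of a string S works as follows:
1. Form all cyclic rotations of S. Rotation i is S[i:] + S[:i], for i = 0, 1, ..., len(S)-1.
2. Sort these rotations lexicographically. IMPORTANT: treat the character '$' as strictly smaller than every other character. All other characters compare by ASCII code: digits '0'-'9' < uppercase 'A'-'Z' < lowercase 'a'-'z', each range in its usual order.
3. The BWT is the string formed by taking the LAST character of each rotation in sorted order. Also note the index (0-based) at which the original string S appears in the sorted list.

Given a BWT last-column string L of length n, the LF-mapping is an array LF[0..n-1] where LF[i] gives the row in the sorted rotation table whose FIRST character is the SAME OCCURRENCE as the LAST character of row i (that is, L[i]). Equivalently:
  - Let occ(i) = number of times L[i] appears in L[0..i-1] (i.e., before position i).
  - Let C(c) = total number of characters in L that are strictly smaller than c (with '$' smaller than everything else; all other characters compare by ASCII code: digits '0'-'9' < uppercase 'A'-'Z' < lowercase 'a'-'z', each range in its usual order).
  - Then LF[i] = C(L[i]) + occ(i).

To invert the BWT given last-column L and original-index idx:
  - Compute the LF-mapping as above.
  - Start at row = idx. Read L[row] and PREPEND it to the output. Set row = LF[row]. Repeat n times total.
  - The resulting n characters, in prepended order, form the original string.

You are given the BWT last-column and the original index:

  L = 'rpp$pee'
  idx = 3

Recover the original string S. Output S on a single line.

Answer: pepper$

Derivation:
LF mapping: 6 3 4 0 5 1 2
Walk LF starting at row 3, prepending L[row]:
  step 1: row=3, L[3]='$', prepend. Next row=LF[3]=0
  step 2: row=0, L[0]='r', prepend. Next row=LF[0]=6
  step 3: row=6, L[6]='e', prepend. Next row=LF[6]=2
  step 4: row=2, L[2]='p', prepend. Next row=LF[2]=4
  step 5: row=4, L[4]='p', prepend. Next row=LF[4]=5
  step 6: row=5, L[5]='e', prepend. Next row=LF[5]=1
  step 7: row=1, L[1]='p', prepend. Next row=LF[1]=3
Reversed output: pepper$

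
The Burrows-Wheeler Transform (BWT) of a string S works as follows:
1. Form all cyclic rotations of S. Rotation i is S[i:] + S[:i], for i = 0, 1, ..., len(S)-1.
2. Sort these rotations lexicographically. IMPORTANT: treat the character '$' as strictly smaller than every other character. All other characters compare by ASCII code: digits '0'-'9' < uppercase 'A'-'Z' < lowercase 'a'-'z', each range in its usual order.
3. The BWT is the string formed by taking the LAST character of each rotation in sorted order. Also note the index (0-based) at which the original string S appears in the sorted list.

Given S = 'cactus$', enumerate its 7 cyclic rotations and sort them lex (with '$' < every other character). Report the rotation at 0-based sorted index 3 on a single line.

All 7 rotations (rotation i = S[i:]+S[:i]):
  rot[0] = cactus$
  rot[1] = actus$c
  rot[2] = ctus$ca
  rot[3] = tus$cac
  rot[4] = us$cact
  rot[5] = s$cactu
  rot[6] = $cactus
Sorted (with $ < everything):
  sorted[0] = $cactus
  sorted[1] = actus$c
  sorted[2] = cactus$
  sorted[3] = ctus$ca
  sorted[4] = s$cactu
  sorted[5] = tus$cac
  sorted[6] = us$cact
sorted[3] = ctus$ca

Answer: ctus$ca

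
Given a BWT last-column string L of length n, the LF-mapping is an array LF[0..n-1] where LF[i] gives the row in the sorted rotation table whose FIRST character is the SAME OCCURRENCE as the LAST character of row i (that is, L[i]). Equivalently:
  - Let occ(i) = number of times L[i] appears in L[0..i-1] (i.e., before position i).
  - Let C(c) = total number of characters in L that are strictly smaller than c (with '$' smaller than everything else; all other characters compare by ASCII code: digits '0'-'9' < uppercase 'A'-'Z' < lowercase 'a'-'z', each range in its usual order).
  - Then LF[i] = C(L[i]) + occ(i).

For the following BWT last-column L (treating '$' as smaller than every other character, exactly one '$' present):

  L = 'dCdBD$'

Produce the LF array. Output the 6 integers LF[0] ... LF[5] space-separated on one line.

Answer: 4 2 5 1 3 0

Derivation:
Char counts: '$':1, 'B':1, 'C':1, 'D':1, 'd':2
C (first-col start): C('$')=0, C('B')=1, C('C')=2, C('D')=3, C('d')=4
L[0]='d': occ=0, LF[0]=C('d')+0=4+0=4
L[1]='C': occ=0, LF[1]=C('C')+0=2+0=2
L[2]='d': occ=1, LF[2]=C('d')+1=4+1=5
L[3]='B': occ=0, LF[3]=C('B')+0=1+0=1
L[4]='D': occ=0, LF[4]=C('D')+0=3+0=3
L[5]='$': occ=0, LF[5]=C('$')+0=0+0=0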